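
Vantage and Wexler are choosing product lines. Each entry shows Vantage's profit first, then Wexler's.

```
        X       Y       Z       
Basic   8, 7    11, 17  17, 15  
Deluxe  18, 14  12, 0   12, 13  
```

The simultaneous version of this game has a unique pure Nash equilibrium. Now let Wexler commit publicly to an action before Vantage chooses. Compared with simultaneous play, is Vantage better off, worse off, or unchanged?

Work backward from Vantage's decision.
- X → Vantage plays Deluxe (best of 8, 18); Wexler gets 14.
- Y → Vantage plays Deluxe (best of 11, 12); Wexler gets 0.
- Z → Vantage plays Basic (best of 17, 12); Wexler gets 15.
Maximizing over 14, 0, 15, Wexler chooses Z. Subgame-perfect outcome: (Basic, Z) with payoffs (17, 15).
For the simultaneous game, intersect best replies.
Vantage's best replies: X→Deluxe; Y→Deluxe; Z→Basic.
Wexler's best replies: Basic→Y; Deluxe→X.
Only (Deluxe, X) has each player best-responding; Nash payoffs (18, 14).
Vantage earns 17 sequentially versus 18 at the Nash outcome: worse off.

worse off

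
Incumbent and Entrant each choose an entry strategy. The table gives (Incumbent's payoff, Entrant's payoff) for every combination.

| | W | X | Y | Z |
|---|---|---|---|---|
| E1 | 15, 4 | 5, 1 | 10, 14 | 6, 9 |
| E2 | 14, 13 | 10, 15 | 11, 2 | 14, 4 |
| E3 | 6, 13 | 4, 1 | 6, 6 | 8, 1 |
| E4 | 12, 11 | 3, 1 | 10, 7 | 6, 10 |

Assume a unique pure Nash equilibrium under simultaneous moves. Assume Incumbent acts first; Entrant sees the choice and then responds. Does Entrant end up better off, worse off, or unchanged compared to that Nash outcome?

worse off

Backward induction with Incumbent moving first.
- E1: BR = Y, leader payoff 10.
- E2: BR = X, leader payoff 10.
- E3: BR = W, leader payoff 6.
- E4: BR = W, leader payoff 12.
Maximizing over 10, 10, 6, 12, Incumbent chooses E4. Subgame-perfect outcome: (E4, W) with payoffs (12, 11).
For the simultaneous game, intersect best replies.
Incumbent's best replies: W→E1; X→E2; Y→E2; Z→E2.
Entrant's best replies: E1→Y; E2→X; E3→W; E4→W.
The unique mutual best reply is (E2, X), giving (10, 15).
Entrant earns 11 sequentially versus 15 at the Nash outcome: worse off.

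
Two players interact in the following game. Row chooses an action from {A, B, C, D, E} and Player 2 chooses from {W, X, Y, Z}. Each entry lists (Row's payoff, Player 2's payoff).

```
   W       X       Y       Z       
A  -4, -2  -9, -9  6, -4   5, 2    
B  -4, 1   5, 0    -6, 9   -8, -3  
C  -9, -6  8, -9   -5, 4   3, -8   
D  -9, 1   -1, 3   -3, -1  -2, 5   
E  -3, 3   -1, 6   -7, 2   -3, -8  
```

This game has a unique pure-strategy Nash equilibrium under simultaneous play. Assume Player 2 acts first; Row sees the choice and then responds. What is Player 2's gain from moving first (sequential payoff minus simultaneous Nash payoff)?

Row best-responds to each possible Player 2 move:
- W → Row plays E (best of -4, -4, -9, -9, -3); Player 2 gets 3.
- X → Row plays C (best of -9, 5, 8, -1, -1); Player 2 gets -9.
- Y → Row plays A (best of 6, -6, -5, -3, -7); Player 2 gets -4.
- Z → Row plays A (best of 5, -8, 3, -2, -3); Player 2 gets 2.
Maximizing over 3, -9, -4, 2, Player 2 chooses W. Subgame-perfect outcome: (E, W) with payoffs (-3, 3).
Now find the simultaneous Nash equilibrium.
Row's best replies: W→E; X→C; Y→A; Z→A.
Player 2's best replies: A→Z; B→Y; C→Y; D→Z; E→X.
The unique mutual best reply is (A, Z), giving (5, 2).
Player 2's commitment gain: 3 − 2 = 1.

1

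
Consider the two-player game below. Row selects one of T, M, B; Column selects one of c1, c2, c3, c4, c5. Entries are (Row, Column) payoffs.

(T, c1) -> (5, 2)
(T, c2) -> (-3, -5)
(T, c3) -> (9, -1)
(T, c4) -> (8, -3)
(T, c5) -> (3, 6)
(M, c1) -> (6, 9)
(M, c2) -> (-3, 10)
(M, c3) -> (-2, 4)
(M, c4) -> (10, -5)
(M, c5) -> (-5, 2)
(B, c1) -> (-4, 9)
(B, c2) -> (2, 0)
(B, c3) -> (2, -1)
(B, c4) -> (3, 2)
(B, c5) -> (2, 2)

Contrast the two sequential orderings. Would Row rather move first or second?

If Row leads: Column's best replies are T→c5, M→c2, B→c1; Row's induced payoffs 3, -3, -4; outcome (T, c5), payoffs (3, 6).
If Column leads: Row's best replies are c1→M, c2→B, c3→T, c4→M, c5→T; Column's induced payoffs 9, 0, -1, -5, 6; outcome (M, c1), payoffs (6, 9).
Row gets 3 moving first and 6 moving second, so Row prefers to move second.

second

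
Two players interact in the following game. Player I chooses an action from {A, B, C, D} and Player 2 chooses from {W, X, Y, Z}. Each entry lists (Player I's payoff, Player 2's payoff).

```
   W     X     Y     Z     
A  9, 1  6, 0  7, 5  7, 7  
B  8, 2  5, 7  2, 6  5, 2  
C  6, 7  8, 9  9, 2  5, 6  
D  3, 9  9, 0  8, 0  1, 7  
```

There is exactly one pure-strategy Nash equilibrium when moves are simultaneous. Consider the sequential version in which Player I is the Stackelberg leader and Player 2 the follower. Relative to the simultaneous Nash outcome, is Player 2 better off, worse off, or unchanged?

Solve by backward induction (Player I leads).
- A → Player 2 plays Z (best of 1, 0, 5, 7); Player I gets 7.
- B → Player 2 plays X (best of 2, 7, 6, 2); Player I gets 5.
- C → Player 2 plays X (best of 7, 9, 2, 6); Player I gets 8.
- D → Player 2 plays W (best of 9, 0, 0, 7); Player I gets 3.
Player I's induced payoffs are 7, 5, 8, 3, so Player I commits to C. Subgame-perfect outcome: (C, X) with payoffs (8, 9).
For the simultaneous game, intersect best replies.
Player I's best replies: W→A; X→D; Y→C; Z→A.
Player 2's best replies: A→Z; B→X; C→X; D→W.
The unique mutual best reply is (A, Z), giving (7, 7).
Player 2 earns 9 sequentially versus 7 at the Nash outcome: better off.

better off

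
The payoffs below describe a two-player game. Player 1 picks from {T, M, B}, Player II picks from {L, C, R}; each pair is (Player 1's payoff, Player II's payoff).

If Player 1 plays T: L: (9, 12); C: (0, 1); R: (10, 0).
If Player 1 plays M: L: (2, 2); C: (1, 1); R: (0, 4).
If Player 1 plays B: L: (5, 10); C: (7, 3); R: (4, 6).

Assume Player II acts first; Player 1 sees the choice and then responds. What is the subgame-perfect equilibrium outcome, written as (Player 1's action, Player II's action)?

(T, L)

Player 1 best-responds to each possible Player II move:
- L → Player 1 plays T (best of 9, 2, 5); Player II gets 12.
- C → Player 1 plays B (best of 0, 1, 7); Player II gets 3.
- R → Player 1 plays T (best of 10, 0, 4); Player II gets 0.
Player II's induced payoffs are 12, 3, 0, so Player II commits to L. Subgame-perfect outcome: (T, L) with payoffs (9, 12).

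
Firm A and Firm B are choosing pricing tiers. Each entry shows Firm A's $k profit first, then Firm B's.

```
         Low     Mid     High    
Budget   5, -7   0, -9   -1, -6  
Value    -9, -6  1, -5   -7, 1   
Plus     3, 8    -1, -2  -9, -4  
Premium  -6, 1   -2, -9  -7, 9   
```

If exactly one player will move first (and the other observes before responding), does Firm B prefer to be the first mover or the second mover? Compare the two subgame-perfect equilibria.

second

If Firm A leads: Firm B's best replies are Budget→High, Value→High, Plus→Low, Premium→High; Firm A's induced payoffs -1, -7, 3, -7; outcome (Plus, Low), payoffs (3, 8).
If Firm B leads: Firm A's best replies are Low→Budget, Mid→Value, High→Budget; Firm B's induced payoffs -7, -5, -6; outcome (Value, Mid), payoffs (1, -5).
Firm B gets -5 moving first and 8 moving second, so Firm B prefers to move second.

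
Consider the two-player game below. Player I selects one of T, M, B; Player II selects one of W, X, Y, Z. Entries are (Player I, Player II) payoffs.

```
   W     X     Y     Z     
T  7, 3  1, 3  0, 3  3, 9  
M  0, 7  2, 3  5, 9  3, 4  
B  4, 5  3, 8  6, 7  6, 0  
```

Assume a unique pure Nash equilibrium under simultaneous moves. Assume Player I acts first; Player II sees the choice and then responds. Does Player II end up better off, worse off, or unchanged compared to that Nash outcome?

better off

Solve by backward induction (Player I leads).
- T → Player II plays Z (best of 3, 3, 3, 9); Player I gets 3.
- M → Player II plays Y (best of 7, 3, 9, 4); Player I gets 5.
- B → Player II plays X (best of 5, 8, 7, 0); Player I gets 3.
Maximizing over 3, 5, 3, Player I chooses M. Subgame-perfect outcome: (M, Y) with payoffs (5, 9).
For the simultaneous game, intersect best replies.
Player I's best replies: W→T; X→B; Y→B; Z→B.
Player II's best replies: T→Z; M→Y; B→X.
Only (B, X) has each player best-responding; Nash payoffs (3, 8).
Player II earns 9 sequentially versus 8 at the Nash outcome: better off.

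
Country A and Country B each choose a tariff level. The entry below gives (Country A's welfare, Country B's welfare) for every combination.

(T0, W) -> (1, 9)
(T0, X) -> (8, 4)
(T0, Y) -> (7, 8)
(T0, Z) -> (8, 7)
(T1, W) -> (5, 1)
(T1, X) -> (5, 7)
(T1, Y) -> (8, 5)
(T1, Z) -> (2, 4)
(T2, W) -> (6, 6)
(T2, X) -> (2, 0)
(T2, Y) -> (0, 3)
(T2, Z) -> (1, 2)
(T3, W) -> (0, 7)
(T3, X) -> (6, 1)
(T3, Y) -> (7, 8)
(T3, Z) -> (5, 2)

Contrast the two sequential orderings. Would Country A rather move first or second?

If Country A leads: Country B's best replies are T0→W, T1→X, T2→W, T3→Y; Country A's induced payoffs 1, 5, 6, 7; outcome (T3, Y), payoffs (7, 8).
If Country B leads: Country A's best replies are W→T2, X→T0, Y→T1, Z→T0; Country B's induced payoffs 6, 4, 5, 7; outcome (T0, Z), payoffs (8, 7).
Country A gets 7 moving first and 8 moving second, so Country A prefers to move second.

second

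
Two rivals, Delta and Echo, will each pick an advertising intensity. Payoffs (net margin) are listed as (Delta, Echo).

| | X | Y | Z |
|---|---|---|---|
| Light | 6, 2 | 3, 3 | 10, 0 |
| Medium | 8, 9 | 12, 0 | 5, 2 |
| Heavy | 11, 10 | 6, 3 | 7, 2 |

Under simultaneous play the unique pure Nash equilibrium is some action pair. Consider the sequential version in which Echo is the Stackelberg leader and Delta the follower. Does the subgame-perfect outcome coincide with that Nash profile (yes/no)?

Work backward from Delta's decision.
- X: BR = Heavy, leader payoff 10.
- Y: BR = Medium, leader payoff 0.
- Z: BR = Light, leader payoff 0.
Echo's induced payoffs are 10, 0, 0, so Echo commits to X. Subgame-perfect outcome: (Heavy, X) with payoffs (11, 10).
Now find the simultaneous Nash equilibrium.
Delta's best replies: X→Heavy; Y→Medium; Z→Light.
Echo's best replies: Light→Y; Medium→X; Heavy→X.
The unique mutual best reply is (Heavy, X), giving (11, 10).
Sequential outcome (Heavy, X) coincides with the Nash profile (Heavy, X).

yes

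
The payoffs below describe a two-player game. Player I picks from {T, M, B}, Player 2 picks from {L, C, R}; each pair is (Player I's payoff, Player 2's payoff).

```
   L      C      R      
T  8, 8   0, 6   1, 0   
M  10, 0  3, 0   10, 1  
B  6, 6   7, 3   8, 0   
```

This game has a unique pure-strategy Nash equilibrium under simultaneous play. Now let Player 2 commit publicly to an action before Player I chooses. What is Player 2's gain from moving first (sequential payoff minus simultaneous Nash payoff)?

Solve by backward induction (Player 2 leads).
- L: BR = M, leader payoff 0.
- C: BR = B, leader payoff 3.
- R: BR = M, leader payoff 1.
Among 0, 3, 1, the best is 3 at C. Subgame-perfect outcome: (B, C) with payoffs (7, 3).
For the simultaneous game, intersect best replies.
Player I's best replies: L→M; C→B; R→M.
Player 2's best replies: T→L; M→R; B→L.
The unique mutual best reply is (M, R), giving (10, 1).
Player 2's commitment gain: 3 − 1 = 2.

2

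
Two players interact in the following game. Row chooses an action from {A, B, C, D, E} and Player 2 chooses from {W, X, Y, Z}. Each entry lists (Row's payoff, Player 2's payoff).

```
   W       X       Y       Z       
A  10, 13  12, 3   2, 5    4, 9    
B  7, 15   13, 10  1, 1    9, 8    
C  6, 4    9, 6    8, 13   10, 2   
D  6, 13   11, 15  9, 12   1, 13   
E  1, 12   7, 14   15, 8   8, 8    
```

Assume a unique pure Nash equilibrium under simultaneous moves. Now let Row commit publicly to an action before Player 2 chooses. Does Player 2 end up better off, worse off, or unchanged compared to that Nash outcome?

Solve by backward induction (Row leads).
- A: BR = W, leader payoff 10.
- B: BR = W, leader payoff 7.
- C: BR = Y, leader payoff 8.
- D: BR = X, leader payoff 11.
- E: BR = X, leader payoff 7.
Row's induced payoffs are 10, 7, 8, 11, 7, so Row commits to D. Subgame-perfect outcome: (D, X) with payoffs (11, 15).
Now find the simultaneous Nash equilibrium.
Row's best replies: W→A; X→B; Y→E; Z→C.
Player 2's best replies: A→W; B→W; C→Y; D→X; E→X.
The unique mutual best reply is (A, W), giving (10, 13).
Player 2 earns 15 sequentially versus 13 at the Nash outcome: better off.

better off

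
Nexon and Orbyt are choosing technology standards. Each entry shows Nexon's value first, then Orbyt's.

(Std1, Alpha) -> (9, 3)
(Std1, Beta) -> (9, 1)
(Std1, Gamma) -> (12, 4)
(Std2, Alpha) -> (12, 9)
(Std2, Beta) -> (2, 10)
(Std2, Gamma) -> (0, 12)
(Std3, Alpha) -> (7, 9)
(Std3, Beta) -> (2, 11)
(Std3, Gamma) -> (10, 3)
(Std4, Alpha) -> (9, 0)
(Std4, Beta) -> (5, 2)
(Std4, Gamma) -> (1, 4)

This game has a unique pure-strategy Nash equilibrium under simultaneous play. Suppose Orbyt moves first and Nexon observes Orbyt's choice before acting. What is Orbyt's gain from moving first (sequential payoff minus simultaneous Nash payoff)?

5

Solve by backward induction (Orbyt leads).
- Alpha: Nexon compares 9, 12, 7, 9 and picks Std2; Orbyt would get 9.
- Beta: Nexon compares 9, 2, 2, 5 and picks Std1; Orbyt would get 1.
- Gamma: Nexon compares 12, 0, 10, 1 and picks Std1; Orbyt would get 4.
Maximizing over 9, 1, 4, Orbyt chooses Alpha. Subgame-perfect outcome: (Std2, Alpha) with payoffs (12, 9).
Under simultaneous play:
Nexon's best replies: Alpha→Std2; Beta→Std1; Gamma→Std1.
Orbyt's best replies: Std1→Gamma; Std2→Gamma; Std3→Beta; Std4→Gamma.
The unique mutual best reply is (Std1, Gamma), giving (12, 4).
Orbyt's commitment gain: 9 − 4 = 5.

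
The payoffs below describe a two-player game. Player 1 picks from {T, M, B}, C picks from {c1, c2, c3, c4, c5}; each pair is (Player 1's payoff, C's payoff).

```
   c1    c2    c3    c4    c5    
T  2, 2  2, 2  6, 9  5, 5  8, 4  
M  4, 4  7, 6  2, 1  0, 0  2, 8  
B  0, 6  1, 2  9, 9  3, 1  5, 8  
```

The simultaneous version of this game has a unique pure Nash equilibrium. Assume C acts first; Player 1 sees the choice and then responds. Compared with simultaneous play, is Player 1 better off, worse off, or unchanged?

Solve by backward induction (C leads).
- c1: Player 1 compares 2, 4, 0 and picks M; C would get 4.
- c2: Player 1 compares 2, 7, 1 and picks M; C would get 6.
- c3: Player 1 compares 6, 2, 9 and picks B; C would get 9.
- c4: Player 1 compares 5, 0, 3 and picks T; C would get 5.
- c5: Player 1 compares 8, 2, 5 and picks T; C would get 4.
Maximizing over 4, 6, 9, 5, 4, C chooses c3. Subgame-perfect outcome: (B, c3) with payoffs (9, 9).
For the simultaneous game, intersect best replies.
Player 1's best replies: c1→M; c2→M; c3→B; c4→T; c5→T.
C's best replies: T→c3; M→c5; B→c3.
Only (B, c3) has each player best-responding; Nash payoffs (9, 9).
Player 1 earns 9 sequentially versus 9 at the Nash outcome: unchanged.

unchanged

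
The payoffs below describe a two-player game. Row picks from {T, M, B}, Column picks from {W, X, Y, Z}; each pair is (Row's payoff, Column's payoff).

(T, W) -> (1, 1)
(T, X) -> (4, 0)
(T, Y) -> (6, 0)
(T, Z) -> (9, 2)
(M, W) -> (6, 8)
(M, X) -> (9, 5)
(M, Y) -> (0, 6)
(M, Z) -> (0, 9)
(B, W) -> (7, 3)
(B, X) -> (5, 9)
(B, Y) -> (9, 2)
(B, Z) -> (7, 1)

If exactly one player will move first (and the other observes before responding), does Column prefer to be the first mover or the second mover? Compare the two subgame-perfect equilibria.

first

If Row leads: Column's best replies are T→Z, M→Z, B→X; Row's induced payoffs 9, 0, 5; outcome (T, Z), payoffs (9, 2).
If Column leads: Row's best replies are W→B, X→M, Y→B, Z→T; Column's induced payoffs 3, 5, 2, 2; outcome (M, X), payoffs (9, 5).
Column gets 5 moving first and 2 moving second, so Column prefers to move first.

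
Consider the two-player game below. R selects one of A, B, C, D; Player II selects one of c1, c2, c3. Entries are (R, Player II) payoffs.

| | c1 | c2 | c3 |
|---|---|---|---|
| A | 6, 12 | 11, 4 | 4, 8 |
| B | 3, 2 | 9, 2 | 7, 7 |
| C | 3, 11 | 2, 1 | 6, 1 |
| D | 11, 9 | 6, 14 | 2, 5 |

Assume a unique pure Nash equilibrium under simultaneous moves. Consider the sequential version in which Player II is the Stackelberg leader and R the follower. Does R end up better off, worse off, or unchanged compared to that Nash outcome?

Backward induction with Player II moving first.
- c1 → R plays D (best of 6, 3, 3, 11); Player II gets 9.
- c2 → R plays A (best of 11, 9, 2, 6); Player II gets 4.
- c3 → R plays B (best of 4, 7, 6, 2); Player II gets 7.
Player II's induced payoffs are 9, 4, 7, so Player II commits to c1. Subgame-perfect outcome: (D, c1) with payoffs (11, 9).
Under simultaneous play:
R's best replies: c1→D; c2→A; c3→B.
Player II's best replies: A→c1; B→c3; C→c1; D→c2.
The unique mutual best reply is (B, c3), giving (7, 7).
R earns 11 sequentially versus 7 at the Nash outcome: better off.

better off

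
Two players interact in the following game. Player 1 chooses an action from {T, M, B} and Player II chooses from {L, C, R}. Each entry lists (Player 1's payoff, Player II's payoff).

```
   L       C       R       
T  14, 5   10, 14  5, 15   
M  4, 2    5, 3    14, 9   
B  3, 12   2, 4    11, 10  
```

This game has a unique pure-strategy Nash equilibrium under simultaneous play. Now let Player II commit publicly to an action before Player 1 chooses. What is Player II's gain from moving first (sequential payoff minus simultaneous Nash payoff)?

5

Work backward from Player 1's decision.
- L: BR = T, leader payoff 5.
- C: BR = T, leader payoff 14.
- R: BR = M, leader payoff 9.
Player II's induced payoffs are 5, 14, 9, so Player II commits to C. Subgame-perfect outcome: (T, C) with payoffs (10, 14).
Now find the simultaneous Nash equilibrium.
Player 1's best replies: L→T; C→T; R→M.
Player II's best replies: T→R; M→R; B→L.
Only (M, R) has each player best-responding; Nash payoffs (14, 9).
Player II's commitment gain: 14 − 9 = 5.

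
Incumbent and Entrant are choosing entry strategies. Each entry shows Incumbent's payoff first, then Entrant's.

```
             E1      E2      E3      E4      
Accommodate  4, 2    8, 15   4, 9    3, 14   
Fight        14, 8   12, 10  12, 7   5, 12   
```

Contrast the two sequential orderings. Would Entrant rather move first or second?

If Incumbent leads: Entrant's best replies are Accommodate→E2, Fight→E4; Incumbent's induced payoffs 8, 5; outcome (Accommodate, E2), payoffs (8, 15).
If Entrant leads: Incumbent's best replies are E1→Fight, E2→Fight, E3→Fight, E4→Fight; Entrant's induced payoffs 8, 10, 7, 12; outcome (Fight, E4), payoffs (5, 12).
Entrant gets 12 moving first and 15 moving second, so Entrant prefers to move second.

second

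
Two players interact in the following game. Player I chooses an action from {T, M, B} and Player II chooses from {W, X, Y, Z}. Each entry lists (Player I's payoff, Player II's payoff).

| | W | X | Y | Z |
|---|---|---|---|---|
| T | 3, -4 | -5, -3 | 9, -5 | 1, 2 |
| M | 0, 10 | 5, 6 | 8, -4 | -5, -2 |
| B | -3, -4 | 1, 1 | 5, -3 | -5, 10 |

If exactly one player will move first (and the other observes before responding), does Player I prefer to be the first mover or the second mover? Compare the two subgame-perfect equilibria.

If Player I leads: Player II's best replies are T→Z, M→W, B→Z; Player I's induced payoffs 1, 0, -5; outcome (T, Z), payoffs (1, 2).
If Player II leads: Player I's best replies are W→T, X→M, Y→T, Z→T; Player II's induced payoffs -4, 6, -5, 2; outcome (M, X), payoffs (5, 6).
Player I gets 1 moving first and 5 moving second, so Player I prefers to move second.

second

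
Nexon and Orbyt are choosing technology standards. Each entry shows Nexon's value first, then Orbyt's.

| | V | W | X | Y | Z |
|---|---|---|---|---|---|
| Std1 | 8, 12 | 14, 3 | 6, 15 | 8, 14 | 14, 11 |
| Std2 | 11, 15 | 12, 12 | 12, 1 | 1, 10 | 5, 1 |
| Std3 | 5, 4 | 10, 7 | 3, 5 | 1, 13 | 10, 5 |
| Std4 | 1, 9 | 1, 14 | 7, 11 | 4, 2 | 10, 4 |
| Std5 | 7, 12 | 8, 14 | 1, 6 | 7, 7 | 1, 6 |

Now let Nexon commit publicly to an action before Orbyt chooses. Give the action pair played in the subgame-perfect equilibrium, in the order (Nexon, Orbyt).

(Std2, V)

Solve by backward induction (Nexon leads).
- Std1 → Orbyt plays X (best of 12, 3, 15, 14, 11); Nexon gets 6.
- Std2 → Orbyt plays V (best of 15, 12, 1, 10, 1); Nexon gets 11.
- Std3 → Orbyt plays Y (best of 4, 7, 5, 13, 5); Nexon gets 1.
- Std4 → Orbyt plays W (best of 9, 14, 11, 2, 4); Nexon gets 1.
- Std5 → Orbyt plays W (best of 12, 14, 6, 7, 6); Nexon gets 8.
Nexon's induced payoffs are 6, 11, 1, 1, 8, so Nexon commits to Std2. Subgame-perfect outcome: (Std2, V) with payoffs (11, 15).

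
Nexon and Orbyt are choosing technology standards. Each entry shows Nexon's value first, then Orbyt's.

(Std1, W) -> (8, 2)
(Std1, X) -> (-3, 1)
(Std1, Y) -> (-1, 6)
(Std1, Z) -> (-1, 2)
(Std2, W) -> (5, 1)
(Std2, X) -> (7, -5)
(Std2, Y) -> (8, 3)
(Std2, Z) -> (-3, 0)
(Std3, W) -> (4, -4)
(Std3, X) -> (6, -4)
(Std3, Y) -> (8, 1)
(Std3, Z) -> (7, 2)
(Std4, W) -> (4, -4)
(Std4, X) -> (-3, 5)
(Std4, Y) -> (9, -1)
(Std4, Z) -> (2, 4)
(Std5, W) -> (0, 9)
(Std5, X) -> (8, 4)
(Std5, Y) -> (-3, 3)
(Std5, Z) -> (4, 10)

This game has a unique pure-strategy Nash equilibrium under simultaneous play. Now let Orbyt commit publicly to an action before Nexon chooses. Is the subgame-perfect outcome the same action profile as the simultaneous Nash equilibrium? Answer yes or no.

no

Nexon best-responds to each possible Orbyt move:
- W → Nexon plays Std1 (best of 8, 5, 4, 4, 0); Orbyt gets 2.
- X → Nexon plays Std5 (best of -3, 7, 6, -3, 8); Orbyt gets 4.
- Y → Nexon plays Std4 (best of -1, 8, 8, 9, -3); Orbyt gets -1.
- Z → Nexon plays Std3 (best of -1, -3, 7, 2, 4); Orbyt gets 2.
Among 2, 4, -1, 2, the best is 4 at X. Subgame-perfect outcome: (Std5, X) with payoffs (8, 4).
For the simultaneous game, intersect best replies.
Nexon's best replies: W→Std1; X→Std5; Y→Std4; Z→Std3.
Orbyt's best replies: Std1→Y; Std2→Y; Std3→Z; Std4→X; Std5→Z.
The unique mutual best reply is (Std3, Z), giving (7, 2).
Sequential outcome (Std5, X) differs from the Nash profile (Std3, Z).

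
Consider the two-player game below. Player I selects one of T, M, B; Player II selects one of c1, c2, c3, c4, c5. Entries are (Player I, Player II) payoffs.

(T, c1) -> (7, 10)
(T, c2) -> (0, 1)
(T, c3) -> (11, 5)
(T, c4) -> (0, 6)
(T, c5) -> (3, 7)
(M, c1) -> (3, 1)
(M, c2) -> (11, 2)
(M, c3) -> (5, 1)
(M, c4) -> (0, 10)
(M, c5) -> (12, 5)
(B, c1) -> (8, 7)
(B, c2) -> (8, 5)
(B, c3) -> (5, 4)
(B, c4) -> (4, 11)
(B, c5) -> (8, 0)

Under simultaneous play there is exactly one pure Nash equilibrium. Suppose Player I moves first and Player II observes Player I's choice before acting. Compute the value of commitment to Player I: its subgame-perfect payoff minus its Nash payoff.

Player II best-responds to each possible Player I move:
- T → Player II plays c1 (best of 10, 1, 5, 6, 7); Player I gets 7.
- M → Player II plays c4 (best of 1, 2, 1, 10, 5); Player I gets 0.
- B → Player II plays c4 (best of 7, 5, 4, 11, 0); Player I gets 4.
Player I's induced payoffs are 7, 0, 4, so Player I commits to T. Subgame-perfect outcome: (T, c1) with payoffs (7, 10).
Now find the simultaneous Nash equilibrium.
Player I's best replies: c1→B; c2→M; c3→T; c4→B; c5→M.
Player II's best replies: T→c1; M→c4; B→c4.
Only (B, c4) has each player best-responding; Nash payoffs (4, 11).
Player I's commitment gain: 7 − 4 = 3.

3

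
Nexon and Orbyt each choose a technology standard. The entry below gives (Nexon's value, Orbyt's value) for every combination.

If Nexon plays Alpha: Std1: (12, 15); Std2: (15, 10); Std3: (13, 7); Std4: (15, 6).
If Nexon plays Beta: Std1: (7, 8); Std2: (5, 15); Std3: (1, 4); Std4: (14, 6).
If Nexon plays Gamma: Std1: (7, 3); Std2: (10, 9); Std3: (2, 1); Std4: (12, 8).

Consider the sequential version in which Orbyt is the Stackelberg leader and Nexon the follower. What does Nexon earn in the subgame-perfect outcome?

Work backward from Nexon's decision.
- Std1: BR = Alpha, leader payoff 15.
- Std2: BR = Alpha, leader payoff 10.
- Std3: BR = Alpha, leader payoff 7.
- Std4: BR = Alpha, leader payoff 6.
Maximizing over 15, 10, 7, 6, Orbyt chooses Std1. Subgame-perfect outcome: (Alpha, Std1) with payoffs (12, 15).

12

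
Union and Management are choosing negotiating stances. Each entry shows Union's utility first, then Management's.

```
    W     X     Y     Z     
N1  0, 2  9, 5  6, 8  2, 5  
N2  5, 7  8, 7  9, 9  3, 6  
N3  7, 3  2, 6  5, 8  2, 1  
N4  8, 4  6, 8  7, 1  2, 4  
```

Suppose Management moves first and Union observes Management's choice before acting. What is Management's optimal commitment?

Y

Solve by backward induction (Management leads).
- W → Union plays N4 (best of 0, 5, 7, 8); Management gets 4.
- X → Union plays N1 (best of 9, 8, 2, 6); Management gets 5.
- Y → Union plays N2 (best of 6, 9, 5, 7); Management gets 9.
- Z → Union plays N2 (best of 2, 3, 2, 2); Management gets 6.
Management's induced payoffs are 4, 5, 9, 6, so Management commits to Y. Subgame-perfect outcome: (N2, Y) with payoffs (9, 9).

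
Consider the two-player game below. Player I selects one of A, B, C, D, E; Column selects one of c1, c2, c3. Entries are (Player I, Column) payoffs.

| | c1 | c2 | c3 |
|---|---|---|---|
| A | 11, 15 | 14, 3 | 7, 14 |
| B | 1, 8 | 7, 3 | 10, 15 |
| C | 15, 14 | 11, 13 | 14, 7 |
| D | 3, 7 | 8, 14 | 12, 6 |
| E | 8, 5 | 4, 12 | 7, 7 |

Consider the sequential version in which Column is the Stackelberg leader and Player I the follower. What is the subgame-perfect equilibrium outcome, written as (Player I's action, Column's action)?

Solve by backward induction (Column leads).
- c1: BR = C, leader payoff 14.
- c2: BR = A, leader payoff 3.
- c3: BR = C, leader payoff 7.
Maximizing over 14, 3, 7, Column chooses c1. Subgame-perfect outcome: (C, c1) with payoffs (15, 14).

(C, c1)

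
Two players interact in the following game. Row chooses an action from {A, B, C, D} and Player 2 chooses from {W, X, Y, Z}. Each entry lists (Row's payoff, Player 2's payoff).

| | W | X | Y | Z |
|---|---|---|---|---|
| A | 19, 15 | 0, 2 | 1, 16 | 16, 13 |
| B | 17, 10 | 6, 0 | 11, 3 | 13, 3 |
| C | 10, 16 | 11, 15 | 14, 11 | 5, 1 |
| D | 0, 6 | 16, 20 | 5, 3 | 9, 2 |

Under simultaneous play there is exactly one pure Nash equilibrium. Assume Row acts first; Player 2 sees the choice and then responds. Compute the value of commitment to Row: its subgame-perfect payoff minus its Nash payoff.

Work backward from Player 2's decision.
- A → Player 2 plays Y (best of 15, 2, 16, 13); Row gets 1.
- B → Player 2 plays W (best of 10, 0, 3, 3); Row gets 17.
- C → Player 2 plays W (best of 16, 15, 11, 1); Row gets 10.
- D → Player 2 plays X (best of 6, 20, 3, 2); Row gets 16.
Row's induced payoffs are 1, 17, 10, 16, so Row commits to B. Subgame-perfect outcome: (B, W) with payoffs (17, 10).
For the simultaneous game, intersect best replies.
Row's best replies: W→A; X→D; Y→C; Z→A.
Player 2's best replies: A→Y; B→W; C→W; D→X.
The unique mutual best reply is (D, X), giving (16, 20).
Row's commitment gain: 17 − 16 = 1.

1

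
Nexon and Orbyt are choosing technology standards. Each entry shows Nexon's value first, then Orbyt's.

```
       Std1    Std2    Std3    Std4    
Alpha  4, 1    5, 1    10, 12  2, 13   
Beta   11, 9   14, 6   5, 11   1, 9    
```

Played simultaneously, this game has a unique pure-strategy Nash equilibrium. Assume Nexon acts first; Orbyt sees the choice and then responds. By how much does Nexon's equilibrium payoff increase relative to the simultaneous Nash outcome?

Solve by backward induction (Nexon leads).
- Alpha: BR = Std4, leader payoff 2.
- Beta: BR = Std3, leader payoff 5.
Maximizing over 2, 5, Nexon chooses Beta. Subgame-perfect outcome: (Beta, Std3) with payoffs (5, 11).
Now find the simultaneous Nash equilibrium.
Nexon's best replies: Std1→Beta; Std2→Beta; Std3→Alpha; Std4→Alpha.
Orbyt's best replies: Alpha→Std4; Beta→Std3.
The unique mutual best reply is (Alpha, Std4), giving (2, 13).
Nexon's commitment gain: 5 − 2 = 3.

3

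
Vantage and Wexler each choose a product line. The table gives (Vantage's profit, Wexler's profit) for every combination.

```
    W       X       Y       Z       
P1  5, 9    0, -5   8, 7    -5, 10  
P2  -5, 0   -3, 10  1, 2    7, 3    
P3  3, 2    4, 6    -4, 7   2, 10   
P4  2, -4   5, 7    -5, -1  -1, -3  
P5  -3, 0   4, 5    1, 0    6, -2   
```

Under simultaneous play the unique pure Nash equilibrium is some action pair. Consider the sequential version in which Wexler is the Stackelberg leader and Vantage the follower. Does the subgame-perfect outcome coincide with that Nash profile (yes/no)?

no

Work backward from Vantage's decision.
- W: Vantage compares 5, -5, 3, 2, -3 and picks P1; Wexler would get 9.
- X: Vantage compares 0, -3, 4, 5, 4 and picks P4; Wexler would get 7.
- Y: Vantage compares 8, 1, -4, -5, 1 and picks P1; Wexler would get 7.
- Z: Vantage compares -5, 7, 2, -1, 6 and picks P2; Wexler would get 3.
Wexler's induced payoffs are 9, 7, 7, 3, so Wexler commits to W. Subgame-perfect outcome: (P1, W) with payoffs (5, 9).
For the simultaneous game, intersect best replies.
Vantage's best replies: W→P1; X→P4; Y→P1; Z→P2.
Wexler's best replies: P1→Z; P2→X; P3→Z; P4→X; P5→X.
Only (P4, X) has each player best-responding; Nash payoffs (5, 7).
Sequential outcome (P1, W) differs from the Nash profile (P4, X).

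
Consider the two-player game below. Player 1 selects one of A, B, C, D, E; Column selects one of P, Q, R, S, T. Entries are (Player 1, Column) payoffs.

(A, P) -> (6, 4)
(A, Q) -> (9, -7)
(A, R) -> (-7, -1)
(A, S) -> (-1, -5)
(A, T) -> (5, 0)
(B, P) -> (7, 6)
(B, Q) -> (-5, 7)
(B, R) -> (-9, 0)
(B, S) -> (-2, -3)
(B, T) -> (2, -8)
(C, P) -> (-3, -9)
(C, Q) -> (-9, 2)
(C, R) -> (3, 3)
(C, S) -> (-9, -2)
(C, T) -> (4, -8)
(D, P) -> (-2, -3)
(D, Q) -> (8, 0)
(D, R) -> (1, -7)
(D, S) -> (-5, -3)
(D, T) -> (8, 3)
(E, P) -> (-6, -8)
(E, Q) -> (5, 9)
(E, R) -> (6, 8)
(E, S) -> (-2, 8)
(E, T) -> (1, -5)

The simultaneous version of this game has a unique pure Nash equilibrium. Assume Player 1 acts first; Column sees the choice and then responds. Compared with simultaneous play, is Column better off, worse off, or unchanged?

Backward induction with Player 1 moving first.
- A: BR = P, leader payoff 6.
- B: BR = Q, leader payoff -5.
- C: BR = R, leader payoff 3.
- D: BR = T, leader payoff 8.
- E: BR = Q, leader payoff 5.
Among 6, -5, 3, 8, 5, the best is 8 at D. Subgame-perfect outcome: (D, T) with payoffs (8, 3).
Under simultaneous play:
Player 1's best replies: P→B; Q→A; R→E; S→A; T→D.
Column's best replies: A→P; B→Q; C→R; D→T; E→Q.
The unique mutual best reply is (D, T), giving (8, 3).
Column earns 3 sequentially versus 3 at the Nash outcome: unchanged.

unchanged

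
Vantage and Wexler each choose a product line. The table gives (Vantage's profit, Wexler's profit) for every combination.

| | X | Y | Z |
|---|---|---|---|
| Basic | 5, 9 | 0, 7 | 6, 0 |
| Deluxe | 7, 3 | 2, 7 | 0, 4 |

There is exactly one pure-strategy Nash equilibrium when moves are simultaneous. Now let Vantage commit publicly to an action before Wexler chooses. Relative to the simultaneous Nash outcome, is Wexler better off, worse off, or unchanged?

Wexler best-responds to each possible Vantage move:
- Basic: BR = X, leader payoff 5.
- Deluxe: BR = Y, leader payoff 2.
Among 5, 2, the best is 5 at Basic. Subgame-perfect outcome: (Basic, X) with payoffs (5, 9).
Under simultaneous play:
Vantage's best replies: X→Deluxe; Y→Deluxe; Z→Basic.
Wexler's best replies: Basic→X; Deluxe→Y.
The unique mutual best reply is (Deluxe, Y), giving (2, 7).
Wexler earns 9 sequentially versus 7 at the Nash outcome: better off.

better off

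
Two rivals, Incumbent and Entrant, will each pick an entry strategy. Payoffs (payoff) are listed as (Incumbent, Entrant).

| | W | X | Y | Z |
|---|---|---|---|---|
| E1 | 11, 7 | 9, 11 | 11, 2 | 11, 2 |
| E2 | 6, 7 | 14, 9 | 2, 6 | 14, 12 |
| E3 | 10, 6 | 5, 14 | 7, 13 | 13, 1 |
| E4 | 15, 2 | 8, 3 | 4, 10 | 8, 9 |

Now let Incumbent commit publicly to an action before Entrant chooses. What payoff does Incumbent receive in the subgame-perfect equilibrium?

14

Backward induction with Incumbent moving first.
- E1: Entrant compares 7, 11, 2, 2 and picks X; Incumbent would get 9.
- E2: Entrant compares 7, 9, 6, 12 and picks Z; Incumbent would get 14.
- E3: Entrant compares 6, 14, 13, 1 and picks X; Incumbent would get 5.
- E4: Entrant compares 2, 3, 10, 9 and picks Y; Incumbent would get 4.
Among 9, 14, 5, 4, the best is 14 at E2. Subgame-perfect outcome: (E2, Z) with payoffs (14, 12).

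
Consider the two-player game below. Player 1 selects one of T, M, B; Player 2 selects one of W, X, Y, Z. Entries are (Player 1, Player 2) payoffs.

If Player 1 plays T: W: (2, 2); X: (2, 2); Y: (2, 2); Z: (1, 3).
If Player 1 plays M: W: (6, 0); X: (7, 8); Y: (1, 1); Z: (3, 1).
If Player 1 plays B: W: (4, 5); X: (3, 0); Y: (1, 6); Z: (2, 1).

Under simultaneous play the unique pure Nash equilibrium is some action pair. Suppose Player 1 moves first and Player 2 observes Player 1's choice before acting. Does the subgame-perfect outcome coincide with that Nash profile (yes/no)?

Backward induction with Player 1 moving first.
- T: Player 2 compares 2, 2, 2, 3 and picks Z; Player 1 would get 1.
- M: Player 2 compares 0, 8, 1, 1 and picks X; Player 1 would get 7.
- B: Player 2 compares 5, 0, 6, 1 and picks Y; Player 1 would get 1.
Among 1, 7, 1, the best is 7 at M. Subgame-perfect outcome: (M, X) with payoffs (7, 8).
For the simultaneous game, intersect best replies.
Player 1's best replies: W→M; X→M; Y→T; Z→M.
Player 2's best replies: T→Z; M→X; B→Y.
Only (M, X) has each player best-responding; Nash payoffs (7, 8).
Sequential outcome (M, X) coincides with the Nash profile (M, X).

yes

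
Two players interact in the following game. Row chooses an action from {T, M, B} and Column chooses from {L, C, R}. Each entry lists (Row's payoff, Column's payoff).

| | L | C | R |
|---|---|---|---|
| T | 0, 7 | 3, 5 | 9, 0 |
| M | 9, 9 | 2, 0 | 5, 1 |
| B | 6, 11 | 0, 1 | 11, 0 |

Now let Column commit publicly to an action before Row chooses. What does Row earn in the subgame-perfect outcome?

9

Row best-responds to each possible Column move:
- L: BR = M, leader payoff 9.
- C: BR = T, leader payoff 5.
- R: BR = B, leader payoff 0.
Column's induced payoffs are 9, 5, 0, so Column commits to L. Subgame-perfect outcome: (M, L) with payoffs (9, 9).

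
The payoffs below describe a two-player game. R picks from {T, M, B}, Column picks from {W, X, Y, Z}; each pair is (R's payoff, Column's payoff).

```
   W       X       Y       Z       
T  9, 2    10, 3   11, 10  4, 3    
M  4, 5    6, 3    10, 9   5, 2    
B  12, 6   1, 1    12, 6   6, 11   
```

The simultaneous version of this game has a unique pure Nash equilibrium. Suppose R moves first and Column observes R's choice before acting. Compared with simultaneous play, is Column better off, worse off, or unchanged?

worse off

Solve by backward induction (R leads).
- T: Column compares 2, 3, 10, 3 and picks Y; R would get 11.
- M: Column compares 5, 3, 9, 2 and picks Y; R would get 10.
- B: Column compares 6, 1, 6, 11 and picks Z; R would get 6.
Among 11, 10, 6, the best is 11 at T. Subgame-perfect outcome: (T, Y) with payoffs (11, 10).
For the simultaneous game, intersect best replies.
R's best replies: W→B; X→T; Y→B; Z→B.
Column's best replies: T→Y; M→Y; B→Z.
The unique mutual best reply is (B, Z), giving (6, 11).
Column earns 10 sequentially versus 11 at the Nash outcome: worse off.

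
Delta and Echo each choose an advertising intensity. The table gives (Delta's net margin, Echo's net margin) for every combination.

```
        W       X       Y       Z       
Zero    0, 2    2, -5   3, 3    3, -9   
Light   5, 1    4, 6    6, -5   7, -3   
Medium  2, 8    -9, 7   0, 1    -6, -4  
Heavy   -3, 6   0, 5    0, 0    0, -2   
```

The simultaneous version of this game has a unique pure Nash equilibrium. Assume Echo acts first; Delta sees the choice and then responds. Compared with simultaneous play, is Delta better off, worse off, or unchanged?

unchanged

Solve by backward induction (Echo leads).
- W → Delta plays Light (best of 0, 5, 2, -3); Echo gets 1.
- X → Delta plays Light (best of 2, 4, -9, 0); Echo gets 6.
- Y → Delta plays Light (best of 3, 6, 0, 0); Echo gets -5.
- Z → Delta plays Light (best of 3, 7, -6, 0); Echo gets -3.
Among 1, 6, -5, -3, the best is 6 at X. Subgame-perfect outcome: (Light, X) with payoffs (4, 6).
For the simultaneous game, intersect best replies.
Delta's best replies: W→Light; X→Light; Y→Light; Z→Light.
Echo's best replies: Zero→Y; Light→X; Medium→W; Heavy→W.
The unique mutual best reply is (Light, X), giving (4, 6).
Delta earns 4 sequentially versus 4 at the Nash outcome: unchanged.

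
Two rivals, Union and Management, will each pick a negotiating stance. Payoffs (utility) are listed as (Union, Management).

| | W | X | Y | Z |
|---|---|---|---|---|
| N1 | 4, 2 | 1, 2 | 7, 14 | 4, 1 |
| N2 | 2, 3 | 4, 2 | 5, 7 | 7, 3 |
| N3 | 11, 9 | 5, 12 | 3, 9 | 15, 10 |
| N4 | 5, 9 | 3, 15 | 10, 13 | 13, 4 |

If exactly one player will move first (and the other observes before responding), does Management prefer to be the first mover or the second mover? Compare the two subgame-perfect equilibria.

second

If Union leads: Management's best replies are N1→Y, N2→Y, N3→X, N4→X; Union's induced payoffs 7, 5, 5, 3; outcome (N1, Y), payoffs (7, 14).
If Management leads: Union's best replies are W→N3, X→N3, Y→N4, Z→N3; Management's induced payoffs 9, 12, 13, 10; outcome (N4, Y), payoffs (10, 13).
Management gets 13 moving first and 14 moving second, so Management prefers to move second.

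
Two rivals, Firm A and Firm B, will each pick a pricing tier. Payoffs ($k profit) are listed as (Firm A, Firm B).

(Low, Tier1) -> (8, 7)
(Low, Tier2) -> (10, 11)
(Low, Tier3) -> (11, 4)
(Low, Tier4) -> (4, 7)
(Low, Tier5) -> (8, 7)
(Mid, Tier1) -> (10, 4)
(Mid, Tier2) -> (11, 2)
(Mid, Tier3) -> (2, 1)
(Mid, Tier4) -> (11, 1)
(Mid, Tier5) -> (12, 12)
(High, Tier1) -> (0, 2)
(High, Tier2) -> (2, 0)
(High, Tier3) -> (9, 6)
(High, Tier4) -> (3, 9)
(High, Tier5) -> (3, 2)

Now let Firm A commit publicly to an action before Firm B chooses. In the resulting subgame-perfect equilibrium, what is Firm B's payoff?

12

Work backward from Firm B's decision.
- Low → Firm B plays Tier2 (best of 7, 11, 4, 7, 7); Firm A gets 10.
- Mid → Firm B plays Tier5 (best of 4, 2, 1, 1, 12); Firm A gets 12.
- High → Firm B plays Tier4 (best of 2, 0, 6, 9, 2); Firm A gets 3.
Maximizing over 10, 12, 3, Firm A chooses Mid. Subgame-perfect outcome: (Mid, Tier5) with payoffs (12, 12).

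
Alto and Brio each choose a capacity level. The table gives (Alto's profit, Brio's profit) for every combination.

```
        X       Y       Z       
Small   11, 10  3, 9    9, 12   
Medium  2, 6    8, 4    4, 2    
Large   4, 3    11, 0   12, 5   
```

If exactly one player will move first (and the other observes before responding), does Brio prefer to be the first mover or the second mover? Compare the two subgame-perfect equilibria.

first

If Alto leads: Brio's best replies are Small→Z, Medium→X, Large→Z; Alto's induced payoffs 9, 2, 12; outcome (Large, Z), payoffs (12, 5).
If Brio leads: Alto's best replies are X→Small, Y→Large, Z→Large; Brio's induced payoffs 10, 0, 5; outcome (Small, X), payoffs (11, 10).
Brio gets 10 moving first and 5 moving second, so Brio prefers to move first.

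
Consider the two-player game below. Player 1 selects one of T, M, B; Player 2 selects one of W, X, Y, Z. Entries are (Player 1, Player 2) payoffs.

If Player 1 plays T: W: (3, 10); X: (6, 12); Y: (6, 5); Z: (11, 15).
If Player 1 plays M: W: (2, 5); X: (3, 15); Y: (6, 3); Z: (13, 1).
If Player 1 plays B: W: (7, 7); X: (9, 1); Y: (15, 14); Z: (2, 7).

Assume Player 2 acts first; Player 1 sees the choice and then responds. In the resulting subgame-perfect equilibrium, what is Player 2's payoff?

Work backward from Player 1's decision.
- W: Player 1 compares 3, 2, 7 and picks B; Player 2 would get 7.
- X: Player 1 compares 6, 3, 9 and picks B; Player 2 would get 1.
- Y: Player 1 compares 6, 6, 15 and picks B; Player 2 would get 14.
- Z: Player 1 compares 11, 13, 2 and picks M; Player 2 would get 1.
Among 7, 1, 14, 1, the best is 14 at Y. Subgame-perfect outcome: (B, Y) with payoffs (15, 14).

14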